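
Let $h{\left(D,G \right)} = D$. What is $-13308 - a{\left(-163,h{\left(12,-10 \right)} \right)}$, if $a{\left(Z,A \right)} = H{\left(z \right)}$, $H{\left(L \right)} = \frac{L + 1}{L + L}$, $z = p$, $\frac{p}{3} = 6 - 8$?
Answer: $- \frac{159701}{12} \approx -13308.0$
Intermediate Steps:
$p = -6$ ($p = 3 \left(6 - 8\right) = 3 \left(-2\right) = -6$)
$z = -6$
$H{\left(L \right)} = \frac{1 + L}{2 L}$
$a{\left(Z,A \right)} = \frac{5}{12}$ ($a{\left(Z,A \right)} = \frac{1 - 6}{2 \left(-6\right)} = \frac{1}{2} \left(- \frac{1}{6}\right) \left(-5\right) = \frac{5}{12}$)
$-13308 - a{\left(-163,h{\left(12,-10 \right)} \right)} = -13308 - \frac{5}{12} = - \frac{159701}{12}$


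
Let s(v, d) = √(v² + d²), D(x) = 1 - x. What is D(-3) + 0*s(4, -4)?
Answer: 4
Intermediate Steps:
s(v, d) = √(d² + v²)
D(-3) + 0*s(4, -4) = (1 - 1*(-3)) + 0*√((-4)² + 4²) = (1 + 3) + 0*√(16 + 16) = 4 + 0*√32 = 4 + 0*(4*√2) = 4 + 0 = 4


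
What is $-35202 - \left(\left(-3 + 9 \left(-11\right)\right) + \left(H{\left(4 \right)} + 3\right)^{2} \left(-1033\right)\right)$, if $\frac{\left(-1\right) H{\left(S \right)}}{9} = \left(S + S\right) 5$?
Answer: $131619717$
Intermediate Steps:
$H{\left(S \right)} = - 90 S$ ($H{\left(S \right)} = - 9 \left(S + S\right) 5 = - 9 \cdot 2 S 5 = - 9 \cdot 10 S = - 90 S$)
$-35202 - \left(\left(-3 + 9 \left(-11\right)\right) + \left(H{\left(4 \right)} + 3\right)^{2} \left(-1033\right)\right) = -35202 - \left(\left(-3 + 9 \left(-11\right)\right) + \left(\left(-90\right) 4 + 3\right)^{2} \left(-1033\right)\right) = -35202 - \left(\left(-3 - 99\right) + \left(-360 + 3\right)^{2} \left(-1033\right)\right) = -35202 - \left(-102 + \left(-357\right)^{2} \left(-1033\right)\right) = -35202 - \left(-102 + 127449 \left(-1033\right)\right) = -35202 - \left(-102 - 131654817\right) = -35202 - -131654919 = -35202 + 131654919 = 131619717$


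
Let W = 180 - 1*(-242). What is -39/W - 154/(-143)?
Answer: 5401/5486 ≈ 0.98451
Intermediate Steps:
W = 422 (W = 180 + 242 = 422)
-39/W - 154/(-143) = -39/422 - 154/(-143) = -39*1/422 - 154*(-1/143) = -39/422 + 14/13 = 5401/5486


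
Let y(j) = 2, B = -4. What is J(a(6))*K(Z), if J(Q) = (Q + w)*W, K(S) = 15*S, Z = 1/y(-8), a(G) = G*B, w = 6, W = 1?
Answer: -135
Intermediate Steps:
a(G) = -4*G (a(G) = G*(-4) = -4*G)
Z = ½ (Z = 1/2 = ½ ≈ 0.50000)
J(Q) = 6 + Q (J(Q) = (Q + 6)*1 = (6 + Q)*1 = 6 + Q)
J(a(6))*K(Z) = (6 - 4*6)*(15*(½)) = (6 - 24)*(15/2) = -18*15/2 = -135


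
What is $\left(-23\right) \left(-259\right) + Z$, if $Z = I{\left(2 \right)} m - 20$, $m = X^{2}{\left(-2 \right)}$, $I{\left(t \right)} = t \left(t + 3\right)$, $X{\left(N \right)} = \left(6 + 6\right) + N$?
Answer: $6937$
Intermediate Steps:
$X{\left(N \right)} = 12 + N$
$I{\left(t \right)} = t \left(3 + t\right)$
$m = 100$ ($m = \left(12 - 2\right)^{2} = 10^{2} = 100$)
$Z = 980$ ($Z = 2 \left(3 + 2\right) 100 - 20 = 2 \cdot 5 \cdot 100 - 20 = 10 \cdot 100 - 20 = 1000 - 20 = 980$)
$\left(-23\right) \left(-259\right) + Z = \left(-23\right) \left(-259\right) + 980 = 5957 + 980 = 6937$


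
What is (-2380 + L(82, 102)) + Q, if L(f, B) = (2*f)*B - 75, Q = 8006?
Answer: 22279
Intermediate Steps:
L(f, B) = -75 + 2*B*f (L(f, B) = 2*B*f - 75 = -75 + 2*B*f)
(-2380 + L(82, 102)) + Q = (-2380 + (-75 + 2*102*82)) + 8006 = (-2380 + (-75 + 16728)) + 8006 = (-2380 + 16653) + 8006 = 14273 + 8006 = 22279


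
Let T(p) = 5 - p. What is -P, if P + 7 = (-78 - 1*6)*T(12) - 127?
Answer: -454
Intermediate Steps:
P = 454 (P = -7 + ((-78 - 1*6)*(5 - 1*12) - 127) = -7 + ((-78 - 6)*(5 - 12) - 127) = -7 + (-84*(-7) - 127) = -7 + (588 - 127) = -7 + 461 = 454)
-P = -1*454 = -454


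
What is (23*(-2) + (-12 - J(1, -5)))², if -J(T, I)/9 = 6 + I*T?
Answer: 2401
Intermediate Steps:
J(T, I) = -54 - 9*I*T (J(T, I) = -9*(6 + I*T) = -54 - 9*I*T)
(23*(-2) + (-12 - J(1, -5)))² = (23*(-2) + (-12 - (-54 - 9*(-5)*1)))² = (-46 + (-12 - (-54 + 45)))² = (-46 + (-12 - 1*(-9)))² = (-46 + (-12 + 9))² = (-46 - 3)² = (-49)² = 2401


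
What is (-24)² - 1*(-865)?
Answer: 1441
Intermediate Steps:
(-24)² - 1*(-865) = 576 + 865 = 1441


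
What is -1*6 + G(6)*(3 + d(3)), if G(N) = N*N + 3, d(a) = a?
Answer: 228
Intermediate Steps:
G(N) = 3 + N² (G(N) = N² + 3 = 3 + N²)
-1*6 + G(6)*(3 + d(3)) = -1*6 + (3 + 6²)*(3 + 3) = -6 + (3 + 36)*6 = -6 + 39*6 = -6 + 234 = 228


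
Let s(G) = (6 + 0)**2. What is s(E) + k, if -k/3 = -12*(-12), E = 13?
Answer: -396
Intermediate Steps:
s(G) = 36 (s(G) = 6**2 = 36)
k = -432 (k = -(-36)*(-12) = -3*144 = -432)
s(E) + k = 36 - 432 = -396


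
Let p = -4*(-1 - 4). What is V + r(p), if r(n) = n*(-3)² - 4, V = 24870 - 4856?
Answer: 20190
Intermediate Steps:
V = 20014
p = 20 (p = -4*(-5) = 20)
r(n) = -4 + 9*n (r(n) = n*9 - 4 = 9*n - 4 = -4 + 9*n)
V + r(p) = 20014 + (-4 + 9*20) = 20014 + (-4 + 180) = 20014 + 176 = 20190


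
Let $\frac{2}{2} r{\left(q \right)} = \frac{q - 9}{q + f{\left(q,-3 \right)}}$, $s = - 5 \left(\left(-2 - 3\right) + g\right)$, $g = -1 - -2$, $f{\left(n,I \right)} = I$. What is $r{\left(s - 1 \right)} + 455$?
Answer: $\frac{3645}{8} \approx 455.63$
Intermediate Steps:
$g = 1$ ($g = -1 + 2 = 1$)
$s = 20$ ($s = - 5 \left(\left(-2 - 3\right) + 1\right) = - 5 \left(-5 + 1\right) = \left(-5\right) \left(-4\right) = 20$)
$r{\left(q \right)} = \frac{-9 + q}{-3 + q}$ ($r{\left(q \right)} = \frac{q - 9}{q - 3} = \frac{-9 + q}{-3 + q}$)
$r{\left(s - 1 \right)} + 455 = \frac{-9 + \left(20 - 1\right)}{-3 + \left(20 - 1\right)} + 455 = \frac{-9 + 19}{-3 + 19} + 455 = \frac{1}{16} \cdot 10 + 455 = \frac{5}{8} + 455 = \frac{3645}{8}$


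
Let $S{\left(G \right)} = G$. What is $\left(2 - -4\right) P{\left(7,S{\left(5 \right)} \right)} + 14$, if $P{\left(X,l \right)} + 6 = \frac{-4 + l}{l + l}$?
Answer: $- \frac{107}{5} \approx -21.4$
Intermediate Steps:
$P{\left(X,l \right)} = -6 + \frac{-4 + l}{2 l}$ ($P{\left(X,l \right)} = -6 + \frac{-4 + l}{l + l} = -6 + \frac{-4 + l}{2 l}$)
$\left(2 - -4\right) P{\left(7,S{\left(5 \right)} \right)} + 14 = \left(2 - -4\right) \left(- \frac{11}{2} - \frac{2}{5}\right) + 14 = \left(2 + 4\right) \left(- \frac{11}{2} - \frac{2}{5}\right) + 14 = 6 \left(- \frac{11}{2} - \frac{2}{5}\right) + 14 = 6 \left(- \frac{59}{10}\right) + 14 = - \frac{177}{5} + 14 = - \frac{107}{5}$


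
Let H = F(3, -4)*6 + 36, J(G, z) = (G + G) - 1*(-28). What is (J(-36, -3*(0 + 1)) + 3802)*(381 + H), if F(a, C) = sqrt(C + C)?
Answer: 1567086 + 45096*I*sqrt(2) ≈ 1.5671e+6 + 63775.0*I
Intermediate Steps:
F(a, C) = sqrt(2)*sqrt(C) (F(a, C) = sqrt(2*C) = sqrt(2)*sqrt(C))
J(G, z) = 28 + 2*G (J(G, z) = 2*G + 28 = 28 + 2*G)
H = 36 + 12*I*sqrt(2) (H = (sqrt(2)*sqrt(-4))*6 + 36 = (sqrt(2)*(2*I))*6 + 36 = (2*I*sqrt(2))*6 + 36 = 12*I*sqrt(2) + 36 = 36 + 12*I*sqrt(2) ≈ 36.0 + 16.971*I)
(J(-36, -3*(0 + 1)) + 3802)*(381 + H) = ((28 + 2*(-36)) + 3802)*(381 + (36 + 12*I*sqrt(2))) = ((28 - 72) + 3802)*(417 + 12*I*sqrt(2)) = (-44 + 3802)*(417 + 12*I*sqrt(2)) = 3758*(417 + 12*I*sqrt(2)) = 1567086 + 45096*I*sqrt(2)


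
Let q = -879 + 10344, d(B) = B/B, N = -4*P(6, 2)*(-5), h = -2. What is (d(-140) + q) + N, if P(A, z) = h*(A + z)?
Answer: 9146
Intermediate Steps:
P(A, z) = -2*A - 2*z (P(A, z) = -2*(A + z) = -2*A - 2*z)
N = -320 (N = -4*(-2*6 - 2*2)*(-5) = -4*(-12 - 4)*(-5) = -4*(-16)*(-5) = 64*(-5) = -320)
d(B) = 1
q = 9465
(d(-140) + q) + N = (1 + 9465) - 320 = 9466 - 320 = 9146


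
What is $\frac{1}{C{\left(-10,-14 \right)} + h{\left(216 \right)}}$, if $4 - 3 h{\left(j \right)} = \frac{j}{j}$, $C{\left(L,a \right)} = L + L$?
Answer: $- \frac{1}{19} \approx -0.052632$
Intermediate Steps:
$C{\left(L,a \right)} = 2 L$
$h{\left(j \right)} = 1$ ($h{\left(j \right)} = \frac{4}{3} - \frac{j \frac{1}{j}}{3} = \frac{4}{3} - \frac{1}{3} = 1$)
$\frac{1}{C{\left(-10,-14 \right)} + h{\left(216 \right)}} = \frac{1}{2 \left(-10\right) + 1} = \frac{1}{-20 + 1} = \frac{1}{-19} = - \frac{1}{19}$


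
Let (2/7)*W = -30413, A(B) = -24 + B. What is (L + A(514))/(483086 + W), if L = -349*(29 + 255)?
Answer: -197252/753281 ≈ -0.26186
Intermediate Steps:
L = -99116 (L = -349*284 = -99116)
W = -212891/2 (W = (7/2)*(-30413) = -212891/2 ≈ -1.0645e+5)
(L + A(514))/(483086 + W) = (-99116 + (-24 + 514))/(483086 - 212891/2) = (-99116 + 490)/(753281/2) = -98626*2/753281 = -197252/753281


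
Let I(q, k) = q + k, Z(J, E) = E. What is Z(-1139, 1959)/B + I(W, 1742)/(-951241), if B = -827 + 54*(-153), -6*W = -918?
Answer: -1880704774/8645829449 ≈ -0.21753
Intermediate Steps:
W = 153 (W = -⅙*(-918) = 153)
B = -9089 (B = -827 - 8262 = -9089)
I(q, k) = k + q
Z(-1139, 1959)/B + I(W, 1742)/(-951241) = 1959/(-9089) + (1742 + 153)/(-951241) = 1959*(-1/9089) + 1895*(-1/951241) = -1959/9089 - 1895/951241 = -1880704774/8645829449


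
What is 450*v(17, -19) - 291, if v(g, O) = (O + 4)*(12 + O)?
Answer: 46959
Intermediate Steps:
v(g, O) = (4 + O)*(12 + O)
450*v(17, -19) - 291 = 450*(48 + (-19)² + 16*(-19)) - 291 = 450*(48 + 361 - 304) - 291 = 450*105 - 291 = 47250 - 291 = 46959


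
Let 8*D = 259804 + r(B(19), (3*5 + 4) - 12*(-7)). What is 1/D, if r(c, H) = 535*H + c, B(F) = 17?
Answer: 4/157463 ≈ 2.5403e-5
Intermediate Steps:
r(c, H) = c + 535*H
D = 157463/4 (D = (259804 + (17 + 535*((3*5 + 4) - 12*(-7))))/8 = (259804 + (17 + 535*((15 + 4) + 84)))/8 = (259804 + (17 + 535*(19 + 84)))/8 = (259804 + (17 + 535*103))/8 = (259804 + (17 + 55105))/8 = (259804 + 55122)/8 = (⅛)*314926 = 157463/4 ≈ 39366.)
1/D = 1/(157463/4) = 4/157463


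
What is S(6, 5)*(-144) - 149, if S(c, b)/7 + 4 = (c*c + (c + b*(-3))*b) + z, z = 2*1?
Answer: 10939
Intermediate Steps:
z = 2
S(c, b) = -14 + 7*c² + 7*b*(c - 3*b) (S(c, b) = -28 + 7*((c*c + (c + b*(-3))*b) + 2) = -28 + 7*((c² + (c - 3*b)*b) + 2) = -28 + 7*((c² + b*(c - 3*b)) + 2) = -28 + 7*(2 + c² + b*(c - 3*b)) = -28 + (14 + 7*c² + 7*b*(c - 3*b)) = -14 + 7*c² + 7*b*(c - 3*b))
S(6, 5)*(-144) - 149 = (-14 - 21*5² + 7*6² + 7*5*6)*(-144) - 149 = (-14 - 21*25 + 7*36 + 210)*(-144) - 149 = (-14 - 525 + 252 + 210)*(-144) - 149 = -77*(-144) - 149 = 11088 - 149 = 10939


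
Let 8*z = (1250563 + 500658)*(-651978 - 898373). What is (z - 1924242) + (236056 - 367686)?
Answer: -2715023675547/8 ≈ -3.3938e+11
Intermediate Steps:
z = -2715007228571/8 (z = ((1250563 + 500658)*(-651978 - 898373))/8 = (1751221*(-1550351))/8 = (⅛)*(-2715007228571) = -2715007228571/8 ≈ -3.3938e+11)
(z - 1924242) + (236056 - 367686) = (-2715007228571/8 - 1924242) + (236056 - 367686) = -2715022622507/8 - 131630 = -2715023675547/8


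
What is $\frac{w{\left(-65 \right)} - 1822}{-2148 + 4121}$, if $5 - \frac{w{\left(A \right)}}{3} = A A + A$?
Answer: $- \frac{14287}{1973} \approx -7.2413$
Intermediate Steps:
$w{\left(A \right)} = 15 - 3 A - 3 A^{2}$ ($w{\left(A \right)} = 15 - 3 \left(A A + A\right) = 15 - 3 \left(A^{2} + A\right) = 15 - 3 \left(A + A^{2}\right) = 15 - \left(3 A + 3 A^{2}\right) = 15 - 3 A - 3 A^{2}$)
$\frac{w{\left(-65 \right)} - 1822}{-2148 + 4121} = \frac{\left(15 - -195 - 3 \left(-65\right)^{2}\right) - 1822}{-2148 + 4121} = \frac{\left(15 + 195 - 12675\right) - 1822}{1973} = \left(\left(15 + 195 - 12675\right) - 1822\right) \frac{1}{1973} = \left(-12465 - 1822\right) \frac{1}{1973} = \left(-14287\right) \frac{1}{1973} = - \frac{14287}{1973}$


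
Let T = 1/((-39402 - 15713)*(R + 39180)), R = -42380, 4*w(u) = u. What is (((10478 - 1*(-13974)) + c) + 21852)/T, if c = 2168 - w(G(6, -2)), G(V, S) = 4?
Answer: 8548733328000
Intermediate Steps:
w(u) = u/4
c = 2167 (c = 2168 - 4/4 = 2168 - 1*1 = 2168 - 1 = 2167)
T = 1/176368000 (T = 1/((-39402 - 15713)*(-42380 + 39180)) = 1/(-55115*(-3200)) = 1/176368000 ≈ 5.6700e-9)
(((10478 - 1*(-13974)) + c) + 21852)/T = (((10478 - 1*(-13974)) + 2167) + 21852)/(1/176368000) = (((10478 + 13974) + 2167) + 21852)*176368000 = ((24452 + 2167) + 21852)*176368000 = (26619 + 21852)*176368000 = 48471*176368000 = 8548733328000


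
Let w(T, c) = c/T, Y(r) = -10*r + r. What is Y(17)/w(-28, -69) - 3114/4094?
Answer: -128649/2047 ≈ -62.848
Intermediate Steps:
Y(r) = -9*r
Y(17)/w(-28, -69) - 3114/4094 = (-9*17)/((-69/(-28))) - 3114/4094 = -153/((-69*(-1/28))) - 3114*1/4094 = -153/69/28 - 1557/2047 = -153*28/69 - 1557/2047 = -1428/23 - 1557/2047 = -128649/2047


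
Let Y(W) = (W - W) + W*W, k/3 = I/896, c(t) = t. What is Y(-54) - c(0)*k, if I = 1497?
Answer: 2916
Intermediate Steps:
k = 4491/896 (k = 3*(1497/896) = 4491/896 ≈ 5.0123)
Y(W) = W² (Y(W) = 0 + W² = W²)
Y(-54) - c(0)*k = (-54)² - 0*4491/896 = 2916 - 1*0 = 2916 + 0 = 2916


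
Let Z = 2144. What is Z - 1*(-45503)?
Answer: 47647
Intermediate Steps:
Z - 1*(-45503) = 2144 - 1*(-45503) = 2144 + 45503 = 47647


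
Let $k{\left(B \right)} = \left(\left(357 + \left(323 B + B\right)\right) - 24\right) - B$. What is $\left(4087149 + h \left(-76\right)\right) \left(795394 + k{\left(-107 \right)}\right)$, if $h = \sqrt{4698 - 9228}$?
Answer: $3110998855734 - 57848616 i \sqrt{4530} \approx 3.111 \cdot 10^{12} - 3.8935 \cdot 10^{9} i$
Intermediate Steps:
$h = i \sqrt{4530}$ ($h = \sqrt{-4530} = i \sqrt{4530} \approx 67.305 i$)
$k{\left(B \right)} = 333 + 323 B$ ($k{\left(B \right)} = \left(\left(357 + 324 B\right) - 24\right) - B = \left(333 + 324 B\right) - B = 333 + 323 B$)
$\left(4087149 + h \left(-76\right)\right) \left(795394 + k{\left(-107 \right)}\right) = \left(4087149 + i \sqrt{4530} \left(-76\right)\right) \left(795394 + \left(333 + 323 \left(-107\right)\right)\right) = \left(4087149 - 76 i \sqrt{4530}\right) \left(795394 + \left(333 - 34561\right)\right) = \left(4087149 - 76 i \sqrt{4530}\right) \left(795394 - 34228\right) = \left(4087149 - 76 i \sqrt{4530}\right) 761166 = 3110998855734 - 57848616 i \sqrt{4530}$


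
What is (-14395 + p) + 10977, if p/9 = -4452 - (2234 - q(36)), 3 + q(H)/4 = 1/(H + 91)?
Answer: -8089864/127 ≈ -63700.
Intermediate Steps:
q(H) = -12 + 4/(91 + H) (q(H) = -12 + 4/(H + 91) = -12 + 4/(91 + H))
p = -7655778/127 (p = 9*(-4452 - (2234 - 4*(-272 - 3*36)/(91 + 36))) = 9*(-4452 - (2234 - 4*(-272 - 108)/127)) = 9*(-4452 - (2234 - 4*(-380)/127)) = 9*(-4452 - (2234 - 1*(-1520/127))) = 9*(-4452 - (2234 + 1520/127)) = 9*(-4452 - 1*285238/127) = 9*(-4452 - 285238/127) = 9*(-850642/127) = -7655778/127 ≈ -60282.)
(-14395 + p) + 10977 = (-14395 - 7655778/127) + 10977 = -9483943/127 + 10977 = -8089864/127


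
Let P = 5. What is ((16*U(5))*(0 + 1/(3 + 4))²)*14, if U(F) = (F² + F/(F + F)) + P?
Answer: 976/7 ≈ 139.43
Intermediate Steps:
U(F) = 11/2 + F² (U(F) = (F² + F/(F + F)) + 5 = (F² + F/((2*F))) + 5 = (F² + (1/(2*F))*F) + 5 = (F² + ½) + 5 = (½ + F²) + 5 = 11/2 + F²)
((16*U(5))*(0 + 1/(3 + 4))²)*14 = ((16*(11/2 + 5²))*(0 + 1/(3 + 4))²)*14 = ((16*(11/2 + 25))*(0 + 1/7)²)*14 = ((16*(61/2))*(0 + ⅐)²)*14 = (488*(⅐)²)*14 = (488*(1/49))*14 = (488/49)*14 = 976/7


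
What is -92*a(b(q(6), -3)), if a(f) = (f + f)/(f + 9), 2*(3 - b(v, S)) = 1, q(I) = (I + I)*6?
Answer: -40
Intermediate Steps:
q(I) = 12*I (q(I) = (2*I)*6 = 12*I)
b(v, S) = 5/2 (b(v, S) = 3 - 1/2*1 = 3 - 1/2 = 5/2)
a(f) = 2*f/(9 + f) (a(f) = (2*f)/(9 + f) = 2*f/(9 + f))
-92*a(b(q(6), -3)) = -184*5/(2*(9 + 5/2)) = -184*5/(2*23/2) = -184*5*2/(2*23) = -92*10/23 = -40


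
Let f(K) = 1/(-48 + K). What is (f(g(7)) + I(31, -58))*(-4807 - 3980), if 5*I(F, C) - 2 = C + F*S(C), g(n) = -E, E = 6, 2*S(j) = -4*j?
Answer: -111978599/18 ≈ -6.2210e+6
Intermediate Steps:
S(j) = -2*j (S(j) = (-4*j)/2 = -2*j)
g(n) = -6 (g(n) = -1*6 = -6)
I(F, C) = ⅖ + C/5 - 2*C*F/5 (I(F, C) = ⅖ + (C + F*(-2*C))/5 = ⅖ + (C - 2*C*F)/5 = ⅖ + (C/5 - 2*C*F/5) = ⅖ + C/5 - 2*C*F/5)
(f(g(7)) + I(31, -58))*(-4807 - 3980) = (1/(-48 - 6) + (⅖ + (⅕)*(-58) - ⅖*(-58)*31))*(-4807 - 3980) = (1/(-54) + (⅖ - 58/5 + 3596/5))*(-8787) = (-1/54 + 708)*(-8787) = (38231/54)*(-8787) = -111978599/18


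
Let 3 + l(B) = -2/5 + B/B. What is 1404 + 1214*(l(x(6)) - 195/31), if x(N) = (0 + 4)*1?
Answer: -1417638/155 ≈ -9146.0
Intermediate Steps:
x(N) = 4 (x(N) = 4*1 = 4)
l(B) = -12/5 (l(B) = -3 + (-2/5 + B/B) = -3 + (-2*⅕ + 1) = -3 + (-⅖ + 1) = -3 + ⅗ = -12/5)
1404 + 1214*(l(x(6)) - 195/31) = 1404 + 1214*(-12/5 - 195/31) = 1404 + 1214*(-1347/155) = 1404 - 1635258/155 = -1417638/155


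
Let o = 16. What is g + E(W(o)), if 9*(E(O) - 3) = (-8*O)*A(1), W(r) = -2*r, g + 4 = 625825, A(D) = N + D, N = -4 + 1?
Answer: 5631904/9 ≈ 6.2577e+5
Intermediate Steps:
N = -3
A(D) = -3 + D
g = 625821 (g = -4 + 625825 = 625821)
E(O) = 3 + 16*O/9 (E(O) = 3 + ((-8*O)*(-3 + 1))/9 = 3 + (-8*O*(-2))/9 = 3 + (16*O)/9 = 3 + 16*O/9)
g + E(W(o)) = 625821 + (3 + 16*(-2*16)/9) = 625821 + (3 + (16/9)*(-32)) = 625821 + (3 - 512/9) = 625821 - 485/9 = 5631904/9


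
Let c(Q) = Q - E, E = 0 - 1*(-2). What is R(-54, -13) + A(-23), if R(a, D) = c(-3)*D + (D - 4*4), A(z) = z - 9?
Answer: 4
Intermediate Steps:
A(z) = -9 + z
E = 2 (E = 0 + 2 = 2)
c(Q) = -2 + Q (c(Q) = Q - 1*2 = Q - 2 = -2 + Q)
R(a, D) = -16 - 4*D (R(a, D) = (-2 - 3)*D + (D - 4*4) = -5*D + (D - 16) = -5*D + (-16 + D) = -16 - 4*D)
R(-54, -13) + A(-23) = (-16 - 4*(-13)) + (-9 - 23) = (-16 + 52) - 32 = 36 - 32 = 4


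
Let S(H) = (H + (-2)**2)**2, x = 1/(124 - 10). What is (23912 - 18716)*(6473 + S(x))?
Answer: 36515737381/1083 ≈ 3.3717e+7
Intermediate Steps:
x = 1/114 ≈ 0.0087719
S(H) = (4 + H)**2 (S(H) = (H + 4)**2 = (4 + H)**2)
(23912 - 18716)*(6473 + S(x)) = (23912 - 18716)*(6473 + (4 + 1/114)**2) = 5196*(6473 + (457/114)**2) = 5196*(6473 + 208849/12996) = 5196*(84331957/12996) = 36515737381/1083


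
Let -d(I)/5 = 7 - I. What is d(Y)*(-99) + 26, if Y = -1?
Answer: 3986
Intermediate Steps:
d(I) = -35 + 5*I (d(I) = -5*(7 - I) = -35 + 5*I)
d(Y)*(-99) + 26 = (-35 + 5*(-1))*(-99) + 26 = (-35 - 5)*(-99) + 26 = -40*(-99) + 26 = 3960 + 26 = 3986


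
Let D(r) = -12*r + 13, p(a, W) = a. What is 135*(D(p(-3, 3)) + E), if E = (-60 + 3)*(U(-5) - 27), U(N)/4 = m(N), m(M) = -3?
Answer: 306720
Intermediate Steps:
U(N) = -12 (U(N) = 4*(-3) = -12)
E = 2223 (E = (-60 + 3)*(-12 - 27) = -57*(-39) = 2223)
D(r) = 13 - 12*r
135*(D(p(-3, 3)) + E) = 135*((13 - 12*(-3)) + 2223) = 135*((13 + 36) + 2223) = 135*(49 + 2223) = 135*2272 = 306720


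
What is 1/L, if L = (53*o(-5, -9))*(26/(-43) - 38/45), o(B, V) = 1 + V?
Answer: 1935/1188896 ≈ 0.0016276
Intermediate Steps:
L = 1188896/1935 (L = (53*(1 - 9))*(26/(-43) - 38/45) = (53*(-8))*(26*(-1/43) - 38*1/45) = -424*(-26/43 - 38/45) = -424*(-2804/1935) = 1188896/1935 ≈ 614.42)
1/L = 1/(1188896/1935) = 1935/1188896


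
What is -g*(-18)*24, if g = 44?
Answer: 19008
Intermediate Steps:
-g*(-18)*24 = -44*(-18)*24 = -(-792)*24 = -1*(-19008) = 19008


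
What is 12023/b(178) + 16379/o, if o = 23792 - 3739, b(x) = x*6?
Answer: 23508181/1946964 ≈ 12.074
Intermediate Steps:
b(x) = 6*x
o = 20053
12023/b(178) + 16379/o = 12023/((6*178)) + 16379/20053 = 12023/1068 + 16379*(1/20053) = 12023*(1/1068) + 1489/1823 = 12023/1068 + 1489/1823 = 23508181/1946964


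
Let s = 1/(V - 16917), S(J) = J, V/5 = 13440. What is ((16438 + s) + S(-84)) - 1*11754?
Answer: 231301801/50283 ≈ 4600.0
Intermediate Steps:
V = 67200 (V = 5*13440 = 67200)
s = 1/50283 (s = 1/(67200 - 16917) = 1/50283 ≈ 1.9887e-5)
((16438 + s) + S(-84)) - 1*11754 = ((16438 + 1/50283) - 84) - 1*11754 = (826551955/50283 - 84) - 11754 = 822328183/50283 - 11754 = 231301801/50283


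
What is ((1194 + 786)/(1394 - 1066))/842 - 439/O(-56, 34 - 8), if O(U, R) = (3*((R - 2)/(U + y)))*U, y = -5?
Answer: -461733359/69596352 ≈ -6.6344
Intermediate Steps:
O(U, R) = 3*U*(-2 + R)/(-5 + U) (O(U, R) = (3*((R - 2)/(U - 5)))*U = (3*((-2 + R)/(-5 + U)))*U = (3*(-2 + R)/(-5 + U))*U = 3*U*(-2 + R)/(-5 + U))
((1194 + 786)/(1394 - 1066))/842 - 439/O(-56, 34 - 8) = ((1194 + 786)/(1394 - 1066))/842 - 439*(-(-5 - 56)/(168*(-2 + (34 - 8)))) = (1980/328)*(1/842) - 439*61/(168*(-2 + 26)) = (1980*(1/328))*(1/842) - 439/(3*(-56)*(-1/61)*24) = (495/82)*(1/842) - 439/4032/61 = 495/69044 - 439*61/4032 = 495/69044 - 26779/4032 = -461733359/69596352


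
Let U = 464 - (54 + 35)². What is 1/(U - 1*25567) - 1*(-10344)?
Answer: 341600255/33024 ≈ 10344.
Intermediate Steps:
U = -7457 (U = 464 - 1*89² = 464 - 1*7921 = 464 - 7921 = -7457)
1/(U - 1*25567) - 1*(-10344) = 1/(-7457 - 1*25567) - 1*(-10344) = 1/(-7457 - 25567) + 10344 = 1/(-33024) + 10344 = -1/33024 + 10344 = 341600255/33024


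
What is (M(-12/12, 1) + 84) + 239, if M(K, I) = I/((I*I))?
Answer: 324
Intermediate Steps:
M(K, I) = 1/I (M(K, I) = I/(I**2) = I/I**2 = 1/I)
(M(-12/12, 1) + 84) + 239 = (1/1 + 84) + 239 = (1 + 84) + 239 = 85 + 239 = 324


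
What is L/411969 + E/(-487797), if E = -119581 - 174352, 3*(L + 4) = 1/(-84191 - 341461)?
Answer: 51541916722706029/85537852096500036 ≈ 0.60256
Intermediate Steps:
L = -5107825/1276956 (L = -4 + 1/(3*(-84191 - 341461)) = -4 + (⅓)/(-425652) = -4 + (⅓)*(-1/425652) = -4 - 1/1276956 = -5107825/1276956 ≈ -4.0000)
E = -293933
L/411969 + E/(-487797) = -5107825/1276956/411969 - 293933/(-487797) = -5107825/1276956*1/411969 - 293933*(-1/487797) = -5107825/526066286364 + 293933/487797 = 51541916722706029/85537852096500036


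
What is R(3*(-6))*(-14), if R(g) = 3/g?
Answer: 7/3 ≈ 2.3333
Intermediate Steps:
R(3*(-6))*(-14) = (3/((3*(-6))))*(-14) = (3/(-18))*(-14) = (3*(-1/18))*(-14) = -⅙*(-14) = 7/3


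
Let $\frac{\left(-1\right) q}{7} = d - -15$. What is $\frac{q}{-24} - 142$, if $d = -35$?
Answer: $- \frac{887}{6} \approx -147.83$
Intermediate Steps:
$q = 140$ ($q = - 7 \left(-35 - -15\right) = - 7 \left(-35 + 15\right) = \left(-7\right) \left(-20\right) = 140$)
$\frac{q}{-24} - 142 = \frac{1}{-24} \cdot 140 - 142 = \left(- \frac{1}{24}\right) 140 - 142 = - \frac{35}{6} - 142 = - \frac{887}{6}$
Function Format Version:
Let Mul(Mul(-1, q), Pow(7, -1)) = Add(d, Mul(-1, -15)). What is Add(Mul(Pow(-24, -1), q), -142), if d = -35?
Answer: Rational(-887, 6) ≈ -147.83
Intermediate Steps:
q = 140 (q = Mul(-7, Add(-35, Mul(-1, -15))) = Mul(-7, Add(-35, 15)) = Mul(-7, -20) = 140)
Add(Mul(Pow(-24, -1), q), -142) = Add(Mul(Pow(-24, -1), 140), -142) = Add(Mul(Rational(-1, 24), 140), -142) = Add(Rational(-35, 6), -142) = Rational(-887, 6)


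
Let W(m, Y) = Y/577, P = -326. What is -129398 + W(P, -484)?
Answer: -74663130/577 ≈ -1.2940e+5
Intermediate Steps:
W(m, Y) = Y/577 (W(m, Y) = Y*(1/577) = Y/577)
-129398 + W(P, -484) = -129398 + (1/577)*(-484) = -129398 - 484/577 = -74663130/577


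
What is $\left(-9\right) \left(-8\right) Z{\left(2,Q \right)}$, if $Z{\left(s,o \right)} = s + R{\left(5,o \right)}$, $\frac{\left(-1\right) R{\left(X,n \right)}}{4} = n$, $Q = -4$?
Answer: $1296$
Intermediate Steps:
$R{\left(X,n \right)} = - 4 n$
$Z{\left(s,o \right)} = s - 4 o$
$\left(-9\right) \left(-8\right) Z{\left(2,Q \right)} = \left(-9\right) \left(-8\right) \left(2 - -16\right) = 72 \left(2 + 16\right) = 72 \cdot 18 = 1296$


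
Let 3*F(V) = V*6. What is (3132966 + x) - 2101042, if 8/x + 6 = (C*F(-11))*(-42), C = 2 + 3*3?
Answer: 5241142000/5079 ≈ 1.0319e+6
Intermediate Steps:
C = 11 (C = 2 + 9 = 11)
F(V) = 2*V (F(V) = (V*6)/3 = (6*V)/3 = 2*V)
x = 4/5079 (x = 8/(-6 + (11*(2*(-11)))*(-42)) = 8/(-6 + (11*(-22))*(-42)) = 8/(-6 - 242*(-42)) = 8/(-6 + 10164) = 8/10158 = 8*(1/10158) = 4/5079 ≈ 0.00078756)
(3132966 + x) - 2101042 = (3132966 + 4/5079) - 2101042 = 15912334318/5079 - 2101042 = 5241142000/5079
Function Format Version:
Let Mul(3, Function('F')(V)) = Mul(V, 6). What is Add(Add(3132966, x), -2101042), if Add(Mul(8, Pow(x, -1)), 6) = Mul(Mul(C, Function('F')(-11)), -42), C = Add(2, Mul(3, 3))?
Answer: Rational(5241142000, 5079) ≈ 1.0319e+6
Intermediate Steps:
C = 11 (C = Add(2, 9) = 11)
Function('F')(V) = Mul(2, V) (Function('F')(V) = Mul(Rational(1, 3), Mul(V, 6)) = Mul(Rational(1, 3), Mul(6, V)) = Mul(2, V))
x = Rational(4, 5079) (x = Mul(8, Pow(Add(-6, Mul(Mul(11, Mul(2, -11)), -42)), -1)) = Mul(8, Pow(Add(-6, Mul(Mul(11, -22), -42)), -1)) = Mul(8, Pow(Add(-6, Mul(-242, -42)), -1)) = Mul(8, Pow(Add(-6, 10164), -1)) = Mul(8, Pow(10158, -1)) = Mul(8, Rational(1, 10158)) = Rational(4, 5079) ≈ 0.00078756)
Add(Add(3132966, x), -2101042) = Add(Add(3132966, Rational(4, 5079)), -2101042) = Add(Rational(15912334318, 5079), -2101042) = Rational(5241142000, 5079)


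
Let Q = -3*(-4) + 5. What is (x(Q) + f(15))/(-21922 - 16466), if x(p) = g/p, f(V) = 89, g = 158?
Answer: -557/217532 ≈ -0.0025605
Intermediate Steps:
Q = 17 (Q = 12 + 5 = 17)
x(p) = 158/p
(x(Q) + f(15))/(-21922 - 16466) = (158/17 + 89)/(-21922 - 16466) = (158*(1/17) + 89)/(-38388) = (158/17 + 89)*(-1/38388) = (1671/17)*(-1/38388) = -557/217532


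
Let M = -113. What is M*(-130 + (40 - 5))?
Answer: 10735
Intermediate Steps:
M*(-130 + (40 - 5)) = -113*(-130 + (40 - 5)) = -113*(-130 + 35) = -113*(-95) = 10735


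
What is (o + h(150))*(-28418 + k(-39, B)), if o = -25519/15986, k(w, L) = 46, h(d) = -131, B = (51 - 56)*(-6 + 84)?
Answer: 30069851410/7993 ≈ 3.7620e+6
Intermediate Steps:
B = -390 (B = -5*78 = -390)
o = -25519/15986 (o = -25519*1/15986 = -25519/15986 ≈ -1.5963)
(o + h(150))*(-28418 + k(-39, B)) = (-25519/15986 - 131)*(-28418 + 46) = -2119685/15986*(-28372) = 30069851410/7993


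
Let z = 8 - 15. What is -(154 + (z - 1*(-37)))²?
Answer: -33856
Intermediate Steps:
z = -7
-(154 + (z - 1*(-37)))² = -(154 + (-7 - 1*(-37)))² = -(154 + (-7 + 37))² = -(154 + 30)² = -1*184² = -1*33856 = -33856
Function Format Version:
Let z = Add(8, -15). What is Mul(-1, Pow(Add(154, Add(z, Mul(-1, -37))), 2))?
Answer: -33856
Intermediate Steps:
z = -7
Mul(-1, Pow(Add(154, Add(z, Mul(-1, -37))), 2)) = Mul(-1, Pow(Add(154, Add(-7, Mul(-1, -37))), 2)) = Mul(-1, Pow(Add(154, Add(-7, 37)), 2)) = Mul(-1, Pow(Add(154, 30), 2)) = Mul(-1, Pow(184, 2)) = Mul(-1, 33856) = -33856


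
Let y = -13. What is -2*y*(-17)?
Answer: -442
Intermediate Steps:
-2*y*(-17) = -2*(-13)*(-17) = 26*(-17) = -442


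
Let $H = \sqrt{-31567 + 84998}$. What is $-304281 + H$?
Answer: $-304281 + \sqrt{53431} \approx -3.0405 \cdot 10^{5}$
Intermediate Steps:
$H = \sqrt{53431} \approx 231.15$
$-304281 + H = -304281 + \sqrt{53431}$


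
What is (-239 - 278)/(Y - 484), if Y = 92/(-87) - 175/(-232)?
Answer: 359832/337075 ≈ 1.0675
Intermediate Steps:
Y = -211/696 (Y = 92*(-1/87) - 175*(-1/232) = -92/87 + 175/232 = -211/696 ≈ -0.30316)
(-239 - 278)/(Y - 484) = (-239 - 278)/(-211/696 - 484) = -517/(-337075/696) = -517*(-696/337075) = 359832/337075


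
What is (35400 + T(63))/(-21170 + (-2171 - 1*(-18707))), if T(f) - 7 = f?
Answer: -17735/2317 ≈ -7.6543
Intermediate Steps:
T(f) = 7 + f
(35400 + T(63))/(-21170 + (-2171 - 1*(-18707))) = (35400 + (7 + 63))/(-21170 + (-2171 - 1*(-18707))) = (35400 + 70)/(-21170 + (-2171 + 18707)) = 35470/(-21170 + 16536) = 35470/(-4634) = 35470*(-1/4634) = -17735/2317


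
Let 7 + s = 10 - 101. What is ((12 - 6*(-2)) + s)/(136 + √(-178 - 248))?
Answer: -5032/9461 + 37*I*√426/9461 ≈ -0.53187 + 0.080718*I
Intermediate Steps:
s = -98 (s = -7 + (10 - 101) = -7 - 91 = -98)
((12 - 6*(-2)) + s)/(136 + √(-178 - 248)) = ((12 - 6*(-2)) - 98)/(136 + √(-178 - 248)) = ((12 + 12) - 98)/(136 + √(-426)) = (24 - 98)/(136 + I*√426) = -74/(136 + I*√426)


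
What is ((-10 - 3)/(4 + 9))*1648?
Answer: -1648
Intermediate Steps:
((-10 - 3)/(4 + 9))*1648 = -13/13*1648 = -13*1/13*1648 = -1*1648 = -1648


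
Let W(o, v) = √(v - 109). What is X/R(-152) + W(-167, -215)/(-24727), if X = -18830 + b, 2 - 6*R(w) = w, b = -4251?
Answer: -69243/77 - 18*I/24727 ≈ -899.26 - 0.00072795*I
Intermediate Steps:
R(w) = ⅓ - w/6
W(o, v) = √(-109 + v)
X = -23081 (X = -18830 - 4251 = -23081)
X/R(-152) + W(-167, -215)/(-24727) = -23081/(⅓ - ⅙*(-152)) + √(-109 - 215)/(-24727) = -23081/(⅓ + 76/3) + √(-324)*(-1/24727) = -23081/77/3 + (18*I)*(-1/24727) = -23081*3/77 - 18*I/24727 = -69243/77 - 18*I/24727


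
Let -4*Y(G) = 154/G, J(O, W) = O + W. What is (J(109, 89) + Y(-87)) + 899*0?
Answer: 34529/174 ≈ 198.44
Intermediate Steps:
Y(G) = -77/(2*G)
(J(109, 89) + Y(-87)) + 899*0 = ((109 + 89) - 77/2/(-87)) + 899*0 = (198 - 77/2*(-1/87)) + 0 = (198 + 77/174) + 0 = 34529/174 + 0 = 34529/174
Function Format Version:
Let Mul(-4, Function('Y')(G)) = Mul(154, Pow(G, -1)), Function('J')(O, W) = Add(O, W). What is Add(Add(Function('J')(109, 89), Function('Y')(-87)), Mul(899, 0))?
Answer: Rational(34529, 174) ≈ 198.44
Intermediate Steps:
Function('Y')(G) = Mul(Rational(-77, 2), Pow(G, -1)) (Function('Y')(G) = Mul(Rational(-1, 4), Mul(154, Pow(G, -1))) = Mul(Rational(-77, 2), Pow(G, -1)))
Add(Add(Function('J')(109, 89), Function('Y')(-87)), Mul(899, 0)) = Add(Add(Add(109, 89), Mul(Rational(-77, 2), Pow(-87, -1))), Mul(899, 0)) = Add(Add(198, Mul(Rational(-77, 2), Rational(-1, 87))), 0) = Add(Add(198, Rational(77, 174)), 0) = Add(Rational(34529, 174), 0) = Rational(34529, 174)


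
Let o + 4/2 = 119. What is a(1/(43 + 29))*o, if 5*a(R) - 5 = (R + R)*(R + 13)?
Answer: 180661/1440 ≈ 125.46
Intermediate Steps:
o = 117 (o = -2 + 119 = 117)
a(R) = 1 + 2*R*(13 + R)/5 (a(R) = 1 + ((R + R)*(R + 13))/5 = 1 + ((2*R)*(13 + R))/5 = 1 + (2*R*(13 + R))/5 = 1 + 2*R*(13 + R)/5)
a(1/(43 + 29))*o = (1 + 2*(1/(43 + 29))²/5 + 26/(5*(43 + 29)))*117 = (1 + 2*(1/72)²/5 + (26/5)/72)*117 = (1 + 2*(1/72)²/5 + (26/5)*(1/72))*117 = (1 + (⅖)*(1/5184) + 13/180)*117 = (1 + 1/12960 + 13/180)*117 = (13897/12960)*117 = 180661/1440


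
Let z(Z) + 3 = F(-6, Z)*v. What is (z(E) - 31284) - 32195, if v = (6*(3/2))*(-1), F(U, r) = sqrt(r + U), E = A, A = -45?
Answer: -63482 - 9*I*sqrt(51) ≈ -63482.0 - 64.273*I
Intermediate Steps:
E = -45
F(U, r) = sqrt(U + r)
v = -9 (v = (6*(3*(1/2)))*(-1) = (6*(3/2))*(-1) = 9*(-1) = -9)
z(Z) = -3 - 9*sqrt(-6 + Z) (z(Z) = -3 + sqrt(-6 + Z)*(-9) = -3 - 9*sqrt(-6 + Z))
(z(E) - 31284) - 32195 = ((-3 - 9*sqrt(-6 - 45)) - 31284) - 32195 = ((-3 - 9*I*sqrt(51)) - 31284) - 32195 = (-31287 - 9*I*sqrt(51)) - 32195 = -63482 - 9*I*sqrt(51)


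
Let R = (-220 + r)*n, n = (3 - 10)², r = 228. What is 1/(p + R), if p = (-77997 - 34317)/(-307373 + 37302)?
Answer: 270071/105980146 ≈ 0.0025483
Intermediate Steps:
n = 49 (n = (-7)² = 49)
p = 112314/270071 (p = -112314/(-270071) = -112314*(-1/270071) = 112314/270071 ≈ 0.41587)
R = 392 (R = (-220 + 228)*49 = 8*49 = 392)
1/(p + R) = 1/(112314/270071 + 392) = 1/(105980146/270071) = 270071/105980146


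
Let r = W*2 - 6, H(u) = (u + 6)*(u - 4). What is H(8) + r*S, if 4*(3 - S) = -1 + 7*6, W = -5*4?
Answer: 779/2 ≈ 389.50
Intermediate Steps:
W = -20
H(u) = (-4 + u)*(6 + u) (H(u) = (6 + u)*(-4 + u) = (-4 + u)*(6 + u))
S = -29/4 (S = 3 - (-1 + 7*6)/4 = 3 - (-1 + 42)/4 = 3 - ¼*41 = 3 - 41/4 = -29/4 ≈ -7.2500)
r = -46 (r = -20*2 - 6 = -40 - 6 = -46)
H(8) + r*S = (-24 + 8² + 2*8) - 46*(-29/4) = (-24 + 64 + 16) + 667/2 = 56 + 667/2 = 779/2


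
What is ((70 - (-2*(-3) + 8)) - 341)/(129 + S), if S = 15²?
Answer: -95/118 ≈ -0.80508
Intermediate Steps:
S = 225
((70 - (-2*(-3) + 8)) - 341)/(129 + S) = ((70 - (-2*(-3) + 8)) - 341)/(129 + 225) = ((70 - (6 + 8)) - 341)/354 = ((70 - 1*14) - 341)*(1/354) = ((70 - 14) - 341)*(1/354) = (56 - 341)*(1/354) = -285*1/354 = -95/118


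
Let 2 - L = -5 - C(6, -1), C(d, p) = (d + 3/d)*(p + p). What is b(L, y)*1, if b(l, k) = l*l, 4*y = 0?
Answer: 36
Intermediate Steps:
y = 0 (y = (¼)*0 = 0)
C(d, p) = 2*p*(d + 3/d) (C(d, p) = (d + 3/d)*(2*p) = 2*p*(d + 3/d))
L = -6 (L = 2 - (-5 - 2*(-1)*(3 + 6²)/6) = 2 - (-5 - 2*(-1)*(3 + 36)/6) = 2 - (-5 - 2*(-1)*39/6) = 2 - (-5 - 1*(-13)) = 2 - (-5 + 13) = 2 - 1*8 = 2 - 8 = -6)
b(l, k) = l²
b(L, y)*1 = (-6)²*1 = 36*1 = 36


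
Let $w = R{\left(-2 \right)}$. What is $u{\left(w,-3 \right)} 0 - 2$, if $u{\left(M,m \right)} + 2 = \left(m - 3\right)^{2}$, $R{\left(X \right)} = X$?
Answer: $-2$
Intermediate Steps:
$w = -2$
$u{\left(M,m \right)} = -2 + \left(-3 + m\right)^{2}$ ($u{\left(M,m \right)} = -2 + \left(m - 3\right)^{2} = -2 + \left(-3 + m\right)^{2}$)
$u{\left(w,-3 \right)} 0 - 2 = \left(-2 + \left(-3 - 3\right)^{2}\right) 0 - 2 = \left(-2 + \left(-6\right)^{2}\right) 0 - 2 = \left(-2 + 36\right) 0 - 2 = 34 \cdot 0 - 2 = 0 - 2 = -2$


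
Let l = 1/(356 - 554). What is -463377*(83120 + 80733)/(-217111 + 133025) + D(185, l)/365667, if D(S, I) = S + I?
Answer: 1374294596016128110/1522000030419 ≈ 9.0295e+5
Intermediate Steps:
l = -1/198 (l = 1/(-198) = -1/198 ≈ -0.0050505)
D(S, I) = I + S
-463377*(83120 + 80733)/(-217111 + 133025) + D(185, l)/365667 = -463377*(83120 + 80733)/(-217111 + 133025) + (-1/198 + 185)/365667 = -463377/((-84086/163853)) + (36629/198)*(1/365667) = -463377/((-84086*1/163853)) + 36629/72402066 = -463377/(-84086/163853) + 36629/72402066 = -463377*(-163853/84086) + 36629/72402066 = 75925711581/84086 + 36629/72402066 = 1374294596016128110/1522000030419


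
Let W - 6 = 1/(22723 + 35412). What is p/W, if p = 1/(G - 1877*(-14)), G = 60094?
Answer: 35/18138172 ≈ 1.9296e-6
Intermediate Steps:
p = 1/86372 (p = 1/(60094 - 1877*(-14)) = 1/(60094 + 26278) = 1/86372 ≈ 1.1578e-5)
W = 348811/58135 (W = 6 + 1/(22723 + 35412) = 6 + 1/58135 = 348811/58135 ≈ 6.0000)
p/W = 1/(86372*(348811/58135)) = (1/86372)*(58135/348811) = 35/18138172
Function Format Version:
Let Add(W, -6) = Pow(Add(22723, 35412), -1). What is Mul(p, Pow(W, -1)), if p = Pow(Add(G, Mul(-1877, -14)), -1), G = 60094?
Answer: Rational(35, 18138172) ≈ 1.9296e-6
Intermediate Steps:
p = Rational(1, 86372) (p = Pow(Add(60094, Mul(-1877, -14)), -1) = Pow(Add(60094, 26278), -1) = Pow(86372, -1) = Rational(1, 86372) ≈ 1.1578e-5)
W = Rational(348811, 58135) (W = Add(6, Pow(Add(22723, 35412), -1)) = Add(6, Pow(58135, -1)) = Add(6, Rational(1, 58135)) = Rational(348811, 58135) ≈ 6.0000)
Mul(p, Pow(W, -1)) = Mul(Rational(1, 86372), Pow(Rational(348811, 58135), -1)) = Mul(Rational(1, 86372), Rational(58135, 348811)) = Rational(35, 18138172)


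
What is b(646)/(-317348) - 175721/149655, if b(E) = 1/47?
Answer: -2620941421331/2232157602180 ≈ -1.1742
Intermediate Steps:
b(E) = 1/47
b(646)/(-317348) - 175721/149655 = (1/47)/(-317348) - 175721/149655 = (1/47)*(-1/317348) - 175721*1/149655 = -1/14915356 - 175721/149655 = -2620941421331/2232157602180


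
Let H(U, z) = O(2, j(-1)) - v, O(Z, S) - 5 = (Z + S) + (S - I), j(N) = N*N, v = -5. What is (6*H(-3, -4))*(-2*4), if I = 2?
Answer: -576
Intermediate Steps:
j(N) = N**2
O(Z, S) = 3 + Z + 2*S (O(Z, S) = 5 + ((Z + S) + (S - 1*2)) = 5 + ((S + Z) + (S - 2)) = 5 + ((S + Z) + (-2 + S)) = 5 + (-2 + Z + 2*S) = 3 + Z + 2*S)
H(U, z) = 12 (H(U, z) = (3 + 2 + 2*(-1)**2) - 1*(-5) = (3 + 2 + 2*1) + 5 = (3 + 2 + 2) + 5 = 7 + 5 = 12)
(6*H(-3, -4))*(-2*4) = (6*12)*(-2*4) = 72*(-8) = -576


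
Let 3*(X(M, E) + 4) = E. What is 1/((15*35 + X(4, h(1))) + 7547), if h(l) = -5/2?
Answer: 6/48403 ≈ 0.00012396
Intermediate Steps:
h(l) = -5/2 (h(l) = -5*1/2 = -5/2)
X(M, E) = -4 + E/3
1/((15*35 + X(4, h(1))) + 7547) = 1/((15*35 + (-4 + (1/3)*(-5/2))) + 7547) = 1/((525 + (-4 - 5/6)) + 7547) = 1/((525 - 29/6) + 7547) = 1/(3121/6 + 7547) = 1/(48403/6) = 6/48403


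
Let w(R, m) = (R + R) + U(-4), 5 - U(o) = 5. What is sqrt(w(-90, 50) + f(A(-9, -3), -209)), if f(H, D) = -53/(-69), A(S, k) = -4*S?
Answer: I*sqrt(853323)/69 ≈ 13.388*I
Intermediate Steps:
U(o) = 0 (U(o) = 5 - 1*5 = 5 - 5 = 0)
f(H, D) = 53/69 (f(H, D) = -53*(-1/69) = 53/69)
w(R, m) = 2*R (w(R, m) = (R + R) + 0 = 2*R + 0 = 2*R)
sqrt(w(-90, 50) + f(A(-9, -3), -209)) = sqrt(2*(-90) + 53/69) = sqrt(-180 + 53/69) = sqrt(-12367/69) = I*sqrt(853323)/69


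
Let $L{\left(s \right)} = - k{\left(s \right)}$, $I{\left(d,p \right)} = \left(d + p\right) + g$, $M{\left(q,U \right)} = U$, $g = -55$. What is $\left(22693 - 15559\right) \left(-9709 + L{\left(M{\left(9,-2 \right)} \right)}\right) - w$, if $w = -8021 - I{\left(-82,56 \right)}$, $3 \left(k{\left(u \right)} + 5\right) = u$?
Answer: $-69215640$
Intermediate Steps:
$I{\left(d,p \right)} = -55 + d + p$ ($I{\left(d,p \right)} = \left(d + p\right) - 55 = -55 + d + p$)
$k{\left(u \right)} = -5 + \frac{u}{3}$
$L{\left(s \right)} = 5 - \frac{s}{3}$ ($L{\left(s \right)} = - (-5 + \frac{s}{3}) = 5 - \frac{s}{3}$)
$w = -7940$ ($w = -8021 - \left(-55 - 82 + 56\right) = -8021 - -81 = -8021 + 81 = -7940$)
$\left(22693 - 15559\right) \left(-9709 + L{\left(M{\left(9,-2 \right)} \right)}\right) - w = \left(22693 - 15559\right) \left(-9709 + \left(5 - - \frac{2}{3}\right)\right) - -7940 = 7134 \left(-9709 + \left(5 + \frac{2}{3}\right)\right) + 7940 = 7134 \left(-9709 + \frac{17}{3}\right) + 7940 = 7134 \left(- \frac{29110}{3}\right) + 7940 = -69223580 + 7940 = -69215640$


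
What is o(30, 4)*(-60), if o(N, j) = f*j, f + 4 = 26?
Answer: -5280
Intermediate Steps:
f = 22 (f = -4 + 26 = 22)
o(N, j) = 22*j
o(30, 4)*(-60) = (22*4)*(-60) = 88*(-60) = -5280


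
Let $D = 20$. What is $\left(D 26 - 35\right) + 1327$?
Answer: $1812$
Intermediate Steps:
$\left(D 26 - 35\right) + 1327 = \left(20 \cdot 26 - 35\right) + 1327 = \left(520 - 35\right) + 1327 = 485 + 1327 = 1812$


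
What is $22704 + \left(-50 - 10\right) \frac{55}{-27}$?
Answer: $\frac{205436}{9} \approx 22826.0$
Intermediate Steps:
$22704 + \left(-50 - 10\right) \frac{55}{-27} = 22704 - 60 \cdot 55 \left(- \frac{1}{27}\right) = 22704 - - \frac{1100}{9} = 22704 + \frac{1100}{9} = \frac{205436}{9}$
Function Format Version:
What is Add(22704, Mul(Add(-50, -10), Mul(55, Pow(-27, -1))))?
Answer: Rational(205436, 9) ≈ 22826.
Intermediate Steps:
Add(22704, Mul(Add(-50, -10), Mul(55, Pow(-27, -1)))) = Add(22704, Mul(-60, Mul(55, Rational(-1, 27)))) = Add(22704, Mul(-60, Rational(-55, 27))) = Add(22704, Rational(1100, 9)) = Rational(205436, 9)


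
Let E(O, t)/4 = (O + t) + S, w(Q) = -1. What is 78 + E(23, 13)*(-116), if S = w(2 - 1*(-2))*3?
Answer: -15234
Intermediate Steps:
S = -3 (S = -1*3 = -3)
E(O, t) = -12 + 4*O + 4*t (E(O, t) = 4*((O + t) - 3) = 4*(-3 + O + t) = -12 + 4*O + 4*t)
78 + E(23, 13)*(-116) = 78 + (-12 + 4*23 + 4*13)*(-116) = 78 + (-12 + 92 + 52)*(-116) = 78 + 132*(-116) = 78 - 15312 = -15234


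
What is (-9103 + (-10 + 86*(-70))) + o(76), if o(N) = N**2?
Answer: -9357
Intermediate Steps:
(-9103 + (-10 + 86*(-70))) + o(76) = (-9103 + (-10 + 86*(-70))) + 76**2 = (-9103 + (-10 - 6020)) + 5776 = (-9103 - 6030) + 5776 = -15133 + 5776 = -9357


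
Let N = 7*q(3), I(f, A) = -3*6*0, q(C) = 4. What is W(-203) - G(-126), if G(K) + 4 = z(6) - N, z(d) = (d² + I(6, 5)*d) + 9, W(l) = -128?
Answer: -141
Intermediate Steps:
I(f, A) = 0 (I(f, A) = -18*0 = 0)
N = 28 (N = 7*4 = 28)
z(d) = 9 + d² (z(d) = (d² + 0*d) + 9 = (d² + 0) + 9 = d² + 9 = 9 + d²)
G(K) = 13 (G(K) = -4 + ((9 + 6²) - 1*28) = -4 + ((9 + 36) - 28) = -4 + (45 - 28) = -4 + 17 = 13)
W(-203) - G(-126) = -128 - 1*13 = -128 - 13 = -141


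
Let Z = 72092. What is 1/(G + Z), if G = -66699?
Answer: 1/5393 ≈ 0.00018543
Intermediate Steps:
1/(G + Z) = 1/(-66699 + 72092) = 1/5393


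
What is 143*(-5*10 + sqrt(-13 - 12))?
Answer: -7150 + 715*I ≈ -7150.0 + 715.0*I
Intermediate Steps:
143*(-5*10 + sqrt(-13 - 12)) = 143*(-50 + sqrt(-25)) = 143*(-50 + 5*I) = -7150 + 715*I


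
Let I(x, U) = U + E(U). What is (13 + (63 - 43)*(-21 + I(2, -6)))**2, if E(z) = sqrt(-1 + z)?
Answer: 274929 - 21080*I*sqrt(7) ≈ 2.7493e+5 - 55772.0*I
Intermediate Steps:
I(x, U) = U + sqrt(-1 + U)
(13 + (63 - 43)*(-21 + I(2, -6)))**2 = (13 + (63 - 43)*(-21 + (-6 + sqrt(-1 - 6))))**2 = (13 + 20*(-21 + (-6 + sqrt(-7))))**2 = (13 + 20*(-21 + (-6 + I*sqrt(7))))**2 = (13 + 20*(-27 + I*sqrt(7)))**2 = (13 + (-540 + 20*I*sqrt(7)))**2 = (-527 + 20*I*sqrt(7))**2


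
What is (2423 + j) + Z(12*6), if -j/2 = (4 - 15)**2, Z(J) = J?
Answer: 2253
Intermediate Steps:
j = -242 (j = -2*(4 - 15)**2 = -2*(-11)**2 = -2*121 = -242)
(2423 + j) + Z(12*6) = (2423 - 242) + 12*6 = 2181 + 72 = 2253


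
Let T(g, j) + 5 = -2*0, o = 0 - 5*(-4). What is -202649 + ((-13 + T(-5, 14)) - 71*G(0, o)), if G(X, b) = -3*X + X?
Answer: -202667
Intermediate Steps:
o = 20 (o = 0 + 20 = 20)
T(g, j) = -5 (T(g, j) = -5 - 2*0 = -5 + 0 = -5)
G(X, b) = -2*X
-202649 + ((-13 + T(-5, 14)) - 71*G(0, o)) = -202649 + ((-13 - 5) - (-142)*0) = -202649 + (-18 - 71*0) = -202649 + (-18 + 0) = -202649 - 18 = -202667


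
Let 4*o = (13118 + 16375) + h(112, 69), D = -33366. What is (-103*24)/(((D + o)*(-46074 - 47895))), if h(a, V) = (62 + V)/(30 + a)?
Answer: -468032/462444972573 ≈ -1.0121e-6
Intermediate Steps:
h(a, V) = (62 + V)/(30 + a)
o = 4188137/568 (o = ((13118 + 16375) + (62 + 69)/(30 + 112))/4 = (29493 + 131/142)/4 = (¼)*(4188137/142) = 4188137/568 ≈ 7373.5)
(-103*24)/(((D + o)*(-46074 - 47895))) = (-103*24)/(((-33366 + 4188137/568)*(-46074 - 47895))) = -2472/((-14763751/568*(-93969))) = -2472/1387334917719/568 = -2472*568/1387334917719 = -468032/462444972573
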